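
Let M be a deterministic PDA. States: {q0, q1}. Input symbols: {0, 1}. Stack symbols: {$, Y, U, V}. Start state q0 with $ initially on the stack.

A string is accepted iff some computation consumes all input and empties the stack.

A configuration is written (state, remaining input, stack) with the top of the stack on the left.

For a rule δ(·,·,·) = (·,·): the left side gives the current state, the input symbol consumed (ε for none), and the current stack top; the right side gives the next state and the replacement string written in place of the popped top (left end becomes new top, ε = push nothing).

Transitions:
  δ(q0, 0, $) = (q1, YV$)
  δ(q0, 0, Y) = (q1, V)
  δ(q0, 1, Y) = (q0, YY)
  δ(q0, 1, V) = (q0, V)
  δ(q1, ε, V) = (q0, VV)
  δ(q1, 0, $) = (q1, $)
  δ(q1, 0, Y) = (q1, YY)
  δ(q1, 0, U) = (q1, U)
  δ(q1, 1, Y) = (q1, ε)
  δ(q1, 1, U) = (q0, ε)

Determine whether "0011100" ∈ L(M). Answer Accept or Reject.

(q0, 0011100, $)
  read 0, top $: go to q1, push YV$ → (q1, 011100, YV$)
  read 0, top Y: go to q1, push YY → (q1, 11100, YYV$)
  read 1, top Y: go to q1, push ε → (q1, 1100, YV$)
  read 1, top Y: go to q1, push ε → (q1, 100, V$)
  ε-move, top V: go to q0, push VV → (q0, 100, VV$)
  read 1, top V: go to q0, push V → (q0, 00, VV$)
No transition applies at (q0, 00, VV$); input not fully consumed.

Reject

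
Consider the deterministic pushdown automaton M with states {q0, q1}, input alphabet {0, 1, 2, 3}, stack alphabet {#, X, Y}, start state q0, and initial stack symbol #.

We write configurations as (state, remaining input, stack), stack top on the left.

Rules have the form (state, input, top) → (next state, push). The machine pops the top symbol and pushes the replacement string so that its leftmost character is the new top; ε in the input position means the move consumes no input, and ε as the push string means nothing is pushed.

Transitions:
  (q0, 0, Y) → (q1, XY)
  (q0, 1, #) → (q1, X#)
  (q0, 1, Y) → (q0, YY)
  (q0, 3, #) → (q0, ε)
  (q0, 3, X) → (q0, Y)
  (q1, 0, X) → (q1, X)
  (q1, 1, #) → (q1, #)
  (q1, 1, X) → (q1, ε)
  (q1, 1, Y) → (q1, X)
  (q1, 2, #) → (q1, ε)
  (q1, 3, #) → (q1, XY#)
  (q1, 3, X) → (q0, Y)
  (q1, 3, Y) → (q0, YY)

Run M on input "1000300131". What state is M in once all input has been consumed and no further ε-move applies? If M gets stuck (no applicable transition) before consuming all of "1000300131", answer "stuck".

(q0, 1000300131, #) ⊢ (q1, 000300131, X#) ⊢ (q1, 00300131, X#) ⊢ (q1, 0300131, X#) ⊢ (q1, 300131, X#) ⊢ (q0, 00131, Y#) ⊢ (q1, 0131, XY#) ⊢ (q1, 131, XY#) ⊢ (q1, 31, Y#) ⊢ (q0, 1, YY#) ⊢ (q0, ε, YYY#)
All input consumed; M is in state q0.

q0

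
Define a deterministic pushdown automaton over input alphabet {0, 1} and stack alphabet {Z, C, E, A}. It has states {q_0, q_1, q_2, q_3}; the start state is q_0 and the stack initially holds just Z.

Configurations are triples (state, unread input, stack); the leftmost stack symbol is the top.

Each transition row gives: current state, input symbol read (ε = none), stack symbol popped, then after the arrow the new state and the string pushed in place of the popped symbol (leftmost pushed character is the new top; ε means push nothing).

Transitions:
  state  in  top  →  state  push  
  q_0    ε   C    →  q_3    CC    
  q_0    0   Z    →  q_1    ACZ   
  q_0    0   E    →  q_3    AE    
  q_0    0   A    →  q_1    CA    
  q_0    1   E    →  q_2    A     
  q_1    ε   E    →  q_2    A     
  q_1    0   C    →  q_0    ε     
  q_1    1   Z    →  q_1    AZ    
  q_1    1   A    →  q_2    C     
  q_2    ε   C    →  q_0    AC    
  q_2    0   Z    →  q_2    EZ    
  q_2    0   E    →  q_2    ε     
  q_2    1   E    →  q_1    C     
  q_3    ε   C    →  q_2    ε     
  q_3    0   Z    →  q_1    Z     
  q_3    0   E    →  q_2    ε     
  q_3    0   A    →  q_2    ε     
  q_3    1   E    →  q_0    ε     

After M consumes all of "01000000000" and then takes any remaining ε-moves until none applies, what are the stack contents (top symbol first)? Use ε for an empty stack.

CACCZ

(q_0, 01000000000, Z) ⊢ (q_1, 1000000000, ACZ) ⊢ (q_2, 000000000, CCZ) ⊢ (q_0, 000000000, ACCZ) ⊢ (q_1, 00000000, CACCZ) ⊢ (q_0, 0000000, ACCZ) ⊢ (q_1, 000000, CACCZ) ⊢ (q_0, 00000, ACCZ) ⊢ (q_1, 0000, CACCZ) ⊢ (q_0, 000, ACCZ) ⊢ (q_1, 00, CACCZ) ⊢ (q_0, 0, ACCZ) ⊢ (q_1, ε, CACCZ)
All input consumed in state q_1 with stack CACCZ.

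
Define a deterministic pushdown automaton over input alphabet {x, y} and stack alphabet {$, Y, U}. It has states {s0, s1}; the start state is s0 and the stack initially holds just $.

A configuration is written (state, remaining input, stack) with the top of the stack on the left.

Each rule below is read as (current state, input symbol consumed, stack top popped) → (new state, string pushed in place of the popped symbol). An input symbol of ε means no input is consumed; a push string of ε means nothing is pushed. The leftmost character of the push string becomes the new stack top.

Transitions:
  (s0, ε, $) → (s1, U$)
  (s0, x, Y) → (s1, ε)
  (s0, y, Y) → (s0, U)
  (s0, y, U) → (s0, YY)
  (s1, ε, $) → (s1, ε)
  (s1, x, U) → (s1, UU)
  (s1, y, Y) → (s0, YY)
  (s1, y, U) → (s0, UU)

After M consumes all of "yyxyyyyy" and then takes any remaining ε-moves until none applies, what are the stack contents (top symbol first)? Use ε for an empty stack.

(s0, yyxyyyyy, $)
  ε-move, top $: go to s1, push U$ → (s1, yyxyyyyy, U$)
  read y, top U: go to s0, push UU → (s0, yxyyyyy, UU$)
  read y, top U: go to s0, push YY → (s0, xyyyyy, YYU$)
  read x, top Y: go to s1, push ε → (s1, yyyyy, YU$)
  read y, top Y: go to s0, push YY → (s0, yyyy, YYU$)
  read y, top Y: go to s0, push U → (s0, yyy, UYU$)
  read y, top U: go to s0, push YY → (s0, yy, YYYU$)
  read y, top Y: go to s0, push U → (s0, y, UYYU$)
  read y, top U: go to s0, push YY → (s0, ε, YYYYU$)
All input consumed in state s0 with stack YYYYU$.

YYYYU$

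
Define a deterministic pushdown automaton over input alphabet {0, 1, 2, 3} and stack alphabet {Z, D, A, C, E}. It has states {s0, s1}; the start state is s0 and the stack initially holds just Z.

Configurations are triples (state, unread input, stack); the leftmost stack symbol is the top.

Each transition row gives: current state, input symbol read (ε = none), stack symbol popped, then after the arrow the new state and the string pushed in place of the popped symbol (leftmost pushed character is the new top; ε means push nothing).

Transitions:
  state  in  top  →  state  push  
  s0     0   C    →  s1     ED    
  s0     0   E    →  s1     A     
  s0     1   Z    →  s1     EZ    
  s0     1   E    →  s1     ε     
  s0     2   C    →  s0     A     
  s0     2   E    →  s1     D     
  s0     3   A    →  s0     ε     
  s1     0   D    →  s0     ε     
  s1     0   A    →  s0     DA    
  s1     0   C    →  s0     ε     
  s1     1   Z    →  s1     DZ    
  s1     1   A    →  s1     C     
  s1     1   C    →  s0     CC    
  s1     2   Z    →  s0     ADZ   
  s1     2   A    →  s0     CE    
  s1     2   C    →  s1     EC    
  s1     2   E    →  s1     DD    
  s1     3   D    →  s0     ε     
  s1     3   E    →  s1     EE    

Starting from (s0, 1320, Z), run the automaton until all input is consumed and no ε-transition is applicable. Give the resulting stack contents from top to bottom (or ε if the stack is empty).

(s0, 1320, Z)
  read 1, top Z: go to s1, push EZ → (s1, 320, EZ)
  read 3, top E: go to s1, push EE → (s1, 20, EEZ)
  read 2, top E: go to s1, push DD → (s1, 0, DDEZ)
  read 0, top D: go to s0, push ε → (s0, ε, DEZ)
All input consumed in state s0 with stack DEZ.

DEZ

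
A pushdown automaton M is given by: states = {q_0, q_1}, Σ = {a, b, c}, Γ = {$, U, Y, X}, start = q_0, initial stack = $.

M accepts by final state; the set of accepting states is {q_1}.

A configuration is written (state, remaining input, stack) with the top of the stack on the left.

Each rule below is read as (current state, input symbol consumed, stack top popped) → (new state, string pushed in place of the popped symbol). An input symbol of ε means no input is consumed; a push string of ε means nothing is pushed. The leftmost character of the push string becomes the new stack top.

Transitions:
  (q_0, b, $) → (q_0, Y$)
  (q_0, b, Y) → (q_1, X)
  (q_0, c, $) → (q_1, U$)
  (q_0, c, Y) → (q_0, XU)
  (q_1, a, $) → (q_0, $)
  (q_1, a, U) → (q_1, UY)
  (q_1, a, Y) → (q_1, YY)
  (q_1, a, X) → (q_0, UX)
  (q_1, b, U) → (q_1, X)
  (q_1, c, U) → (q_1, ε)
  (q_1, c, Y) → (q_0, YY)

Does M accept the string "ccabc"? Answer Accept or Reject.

Reject

No computation consumes all input and reaches a final state.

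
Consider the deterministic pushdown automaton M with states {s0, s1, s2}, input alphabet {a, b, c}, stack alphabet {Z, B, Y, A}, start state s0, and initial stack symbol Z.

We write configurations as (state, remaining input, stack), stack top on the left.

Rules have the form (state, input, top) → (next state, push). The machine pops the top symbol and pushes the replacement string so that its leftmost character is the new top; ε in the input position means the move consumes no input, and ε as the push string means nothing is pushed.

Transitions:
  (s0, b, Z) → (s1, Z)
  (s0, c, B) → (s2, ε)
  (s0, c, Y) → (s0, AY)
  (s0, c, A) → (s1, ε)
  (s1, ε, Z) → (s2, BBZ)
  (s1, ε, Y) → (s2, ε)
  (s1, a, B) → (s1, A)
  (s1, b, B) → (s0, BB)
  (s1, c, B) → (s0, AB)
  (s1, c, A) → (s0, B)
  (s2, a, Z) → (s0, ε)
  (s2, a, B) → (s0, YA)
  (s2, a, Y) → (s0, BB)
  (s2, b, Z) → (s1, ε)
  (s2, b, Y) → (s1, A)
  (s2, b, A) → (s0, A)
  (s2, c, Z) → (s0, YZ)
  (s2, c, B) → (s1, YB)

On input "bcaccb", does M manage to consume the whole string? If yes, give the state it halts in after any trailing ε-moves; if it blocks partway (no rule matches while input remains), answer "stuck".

(s0, bcaccb, Z)
  read b, top Z: go to s1, push Z → (s1, caccb, Z)
  ε-move, top Z: go to s2, push BBZ → (s2, caccb, BBZ)
  read c, top B: go to s1, push YB → (s1, accb, YBBZ)
  ε-move, top Y: go to s2, push ε → (s2, accb, BBZ)
  read a, top B: go to s0, push YA → (s0, ccb, YABZ)
  read c, top Y: go to s0, push AY → (s0, cb, AYABZ)
  read c, top A: go to s1, push ε → (s1, b, YABZ)
  ε-move, top Y: go to s2, push ε → (s2, b, ABZ)
  read b, top A: go to s0, push A → (s0, ε, ABZ)
All input consumed; M is in state s0.

s0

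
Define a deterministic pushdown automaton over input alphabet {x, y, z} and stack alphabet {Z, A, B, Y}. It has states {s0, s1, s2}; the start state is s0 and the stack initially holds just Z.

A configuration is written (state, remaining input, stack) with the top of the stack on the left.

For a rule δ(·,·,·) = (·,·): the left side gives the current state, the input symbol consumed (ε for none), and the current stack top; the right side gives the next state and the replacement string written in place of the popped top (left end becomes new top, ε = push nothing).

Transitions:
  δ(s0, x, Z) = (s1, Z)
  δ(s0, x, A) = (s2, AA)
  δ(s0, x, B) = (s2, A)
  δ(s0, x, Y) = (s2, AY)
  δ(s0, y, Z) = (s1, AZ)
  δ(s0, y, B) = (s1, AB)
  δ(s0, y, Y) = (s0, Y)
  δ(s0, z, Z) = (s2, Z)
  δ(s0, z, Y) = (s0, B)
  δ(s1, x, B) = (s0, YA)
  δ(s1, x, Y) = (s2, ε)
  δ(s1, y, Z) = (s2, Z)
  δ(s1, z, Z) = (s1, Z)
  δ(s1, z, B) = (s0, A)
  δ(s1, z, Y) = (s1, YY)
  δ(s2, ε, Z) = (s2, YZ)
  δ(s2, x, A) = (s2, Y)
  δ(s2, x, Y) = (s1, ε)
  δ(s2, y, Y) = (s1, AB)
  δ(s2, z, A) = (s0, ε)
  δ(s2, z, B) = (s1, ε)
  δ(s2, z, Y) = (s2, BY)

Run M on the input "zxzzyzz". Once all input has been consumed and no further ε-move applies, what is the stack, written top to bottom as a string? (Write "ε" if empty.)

(s0, zxzzyzz, Z) ⊢ (s2, xzzyzz, Z) ⊢ (s2, xzzyzz, YZ) ⊢ (s1, zzyzz, Z) ⊢ (s1, zyzz, Z) ⊢ (s1, yzz, Z) ⊢ (s2, zz, Z) ⊢ (s2, zz, YZ) ⊢ (s2, z, BYZ) ⊢ (s1, ε, YZ)
All input consumed in state s1 with stack YZ.

YZ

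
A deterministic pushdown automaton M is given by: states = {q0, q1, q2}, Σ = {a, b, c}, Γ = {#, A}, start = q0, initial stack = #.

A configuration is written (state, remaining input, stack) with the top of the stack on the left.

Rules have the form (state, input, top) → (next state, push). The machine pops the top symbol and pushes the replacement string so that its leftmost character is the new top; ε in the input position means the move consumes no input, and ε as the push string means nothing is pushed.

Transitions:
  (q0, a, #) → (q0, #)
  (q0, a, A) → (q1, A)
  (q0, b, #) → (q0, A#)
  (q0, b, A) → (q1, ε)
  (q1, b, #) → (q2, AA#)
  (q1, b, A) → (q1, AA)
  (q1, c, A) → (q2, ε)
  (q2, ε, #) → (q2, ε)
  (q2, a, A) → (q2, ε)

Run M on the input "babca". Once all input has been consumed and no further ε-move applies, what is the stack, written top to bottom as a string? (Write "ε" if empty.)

(q0, babca, #)
  read b, top #: go to q0, push A# → (q0, abca, A#)
  read a, top A: go to q1, push A → (q1, bca, A#)
  read b, top A: go to q1, push AA → (q1, ca, AA#)
  read c, top A: go to q2, push ε → (q2, a, A#)
  read a, top A: go to q2, push ε → (q2, ε, #)
  ε-move, top #: go to q2, push ε → (q2, ε, ε)
All input consumed in state q2 with stack ε.

ε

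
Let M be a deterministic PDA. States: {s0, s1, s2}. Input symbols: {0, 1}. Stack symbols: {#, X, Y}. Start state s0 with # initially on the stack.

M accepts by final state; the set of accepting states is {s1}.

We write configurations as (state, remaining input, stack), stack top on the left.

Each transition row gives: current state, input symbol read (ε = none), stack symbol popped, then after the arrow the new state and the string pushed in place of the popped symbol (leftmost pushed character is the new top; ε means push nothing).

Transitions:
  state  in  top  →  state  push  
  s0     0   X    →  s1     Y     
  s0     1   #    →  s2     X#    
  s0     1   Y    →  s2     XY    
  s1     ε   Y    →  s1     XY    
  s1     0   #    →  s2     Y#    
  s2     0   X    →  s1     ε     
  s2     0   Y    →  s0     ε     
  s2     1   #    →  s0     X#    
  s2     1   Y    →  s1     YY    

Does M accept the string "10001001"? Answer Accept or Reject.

(s0, 10001001, #)
  read 1, top #: go to s2, push X# → (s2, 0001001, X#)
  read 0, top X: go to s1, push ε → (s1, 001001, #)
  read 0, top #: go to s2, push Y# → (s2, 01001, Y#)
  read 0, top Y: go to s0, push ε → (s0, 1001, #)
  read 1, top #: go to s2, push X# → (s2, 001, X#)
  read 0, top X: go to s1, push ε → (s1, 01, #)
  read 0, top #: go to s2, push Y# → (s2, 1, Y#)
  read 1, top Y: go to s1, push YY → (s1, ε, YY#)
All input consumed; state s1 ∈ F.

Accept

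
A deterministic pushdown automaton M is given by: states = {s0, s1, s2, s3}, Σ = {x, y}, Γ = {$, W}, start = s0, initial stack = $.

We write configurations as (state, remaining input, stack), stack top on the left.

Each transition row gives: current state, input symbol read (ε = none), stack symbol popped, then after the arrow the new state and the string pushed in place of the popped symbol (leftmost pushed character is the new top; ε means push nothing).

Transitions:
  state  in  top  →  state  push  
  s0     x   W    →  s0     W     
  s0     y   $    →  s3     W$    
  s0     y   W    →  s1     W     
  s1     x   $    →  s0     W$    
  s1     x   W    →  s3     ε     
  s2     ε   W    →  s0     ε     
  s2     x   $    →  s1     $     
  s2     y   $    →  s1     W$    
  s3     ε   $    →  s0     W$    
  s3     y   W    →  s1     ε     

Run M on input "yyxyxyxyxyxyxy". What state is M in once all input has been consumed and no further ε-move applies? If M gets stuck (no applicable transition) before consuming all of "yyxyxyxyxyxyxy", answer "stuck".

s1

(s0, yyxyxyxyxyxyxy, $)
  read y, top $: go to s3, push W$ → (s3, yxyxyxyxyxyxy, W$)
  read y, top W: go to s1, push ε → (s1, xyxyxyxyxyxy, $)
  read x, top $: go to s0, push W$ → (s0, yxyxyxyxyxy, W$)
  read y, top W: go to s1, push W → (s1, xyxyxyxyxy, W$)
  read x, top W: go to s3, push ε → (s3, yxyxyxyxy, $)
  ε-move, top $: go to s0, push W$ → (s0, yxyxyxyxy, W$)
  read y, top W: go to s1, push W → (s1, xyxyxyxy, W$)
  read x, top W: go to s3, push ε → (s3, yxyxyxy, $)
  ε-move, top $: go to s0, push W$ → (s0, yxyxyxy, W$)
  read y, top W: go to s1, push W → (s1, xyxyxy, W$)
  read x, top W: go to s3, push ε → (s3, yxyxy, $)
  ε-move, top $: go to s0, push W$ → (s0, yxyxy, W$)
  read y, top W: go to s1, push W → (s1, xyxy, W$)
  read x, top W: go to s3, push ε → (s3, yxy, $)
  ε-move, top $: go to s0, push W$ → (s0, yxy, W$)
  read y, top W: go to s1, push W → (s1, xy, W$)
  read x, top W: go to s3, push ε → (s3, y, $)
  ε-move, top $: go to s0, push W$ → (s0, y, W$)
  read y, top W: go to s1, push W → (s1, ε, W$)
All input consumed; M is in state s1.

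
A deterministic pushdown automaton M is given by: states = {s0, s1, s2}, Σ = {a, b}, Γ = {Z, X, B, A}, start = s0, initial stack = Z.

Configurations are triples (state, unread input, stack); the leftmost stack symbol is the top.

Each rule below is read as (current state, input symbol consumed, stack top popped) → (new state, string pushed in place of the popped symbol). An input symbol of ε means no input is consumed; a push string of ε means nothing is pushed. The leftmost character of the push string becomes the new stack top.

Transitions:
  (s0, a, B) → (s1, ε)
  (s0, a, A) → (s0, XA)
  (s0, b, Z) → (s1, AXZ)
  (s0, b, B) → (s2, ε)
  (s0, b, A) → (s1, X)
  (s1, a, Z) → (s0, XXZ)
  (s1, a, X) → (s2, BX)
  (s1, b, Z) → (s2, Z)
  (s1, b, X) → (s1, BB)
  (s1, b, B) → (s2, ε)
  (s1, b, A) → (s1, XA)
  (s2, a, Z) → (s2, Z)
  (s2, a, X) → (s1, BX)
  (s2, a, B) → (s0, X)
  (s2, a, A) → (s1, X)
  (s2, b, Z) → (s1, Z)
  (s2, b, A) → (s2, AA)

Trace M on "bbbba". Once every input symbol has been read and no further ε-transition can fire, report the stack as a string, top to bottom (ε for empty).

XAXZ

(s0, bbbba, Z)
  read b, top Z: go to s1, push AXZ → (s1, bbba, AXZ)
  read b, top A: go to s1, push XA → (s1, bba, XAXZ)
  read b, top X: go to s1, push BB → (s1, ba, BBAXZ)
  read b, top B: go to s2, push ε → (s2, a, BAXZ)
  read a, top B: go to s0, push X → (s0, ε, XAXZ)
All input consumed in state s0 with stack XAXZ.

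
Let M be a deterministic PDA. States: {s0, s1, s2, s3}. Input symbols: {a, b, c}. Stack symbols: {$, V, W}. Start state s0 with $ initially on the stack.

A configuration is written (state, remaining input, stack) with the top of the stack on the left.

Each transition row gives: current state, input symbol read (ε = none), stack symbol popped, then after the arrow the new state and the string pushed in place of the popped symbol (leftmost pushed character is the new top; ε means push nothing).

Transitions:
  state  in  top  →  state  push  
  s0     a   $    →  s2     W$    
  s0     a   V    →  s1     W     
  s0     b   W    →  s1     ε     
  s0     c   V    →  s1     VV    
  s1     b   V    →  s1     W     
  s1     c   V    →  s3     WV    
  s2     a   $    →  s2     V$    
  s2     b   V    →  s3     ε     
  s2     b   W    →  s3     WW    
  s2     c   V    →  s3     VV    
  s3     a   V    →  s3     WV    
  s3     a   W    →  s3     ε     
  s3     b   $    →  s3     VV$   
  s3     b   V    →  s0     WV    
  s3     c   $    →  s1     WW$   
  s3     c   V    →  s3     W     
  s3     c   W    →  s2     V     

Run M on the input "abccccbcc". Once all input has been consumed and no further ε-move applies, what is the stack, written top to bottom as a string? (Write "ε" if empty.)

VW$

(s0, abccccbcc, $) ⊢ (s2, bccccbcc, W$) ⊢ (s3, ccccbcc, WW$) ⊢ (s2, cccbcc, VW$) ⊢ (s3, ccbcc, VVW$) ⊢ (s3, cbcc, WVW$) ⊢ (s2, bcc, VVW$) ⊢ (s3, cc, VW$) ⊢ (s3, c, WW$) ⊢ (s2, ε, VW$)
All input consumed in state s2 with stack VW$.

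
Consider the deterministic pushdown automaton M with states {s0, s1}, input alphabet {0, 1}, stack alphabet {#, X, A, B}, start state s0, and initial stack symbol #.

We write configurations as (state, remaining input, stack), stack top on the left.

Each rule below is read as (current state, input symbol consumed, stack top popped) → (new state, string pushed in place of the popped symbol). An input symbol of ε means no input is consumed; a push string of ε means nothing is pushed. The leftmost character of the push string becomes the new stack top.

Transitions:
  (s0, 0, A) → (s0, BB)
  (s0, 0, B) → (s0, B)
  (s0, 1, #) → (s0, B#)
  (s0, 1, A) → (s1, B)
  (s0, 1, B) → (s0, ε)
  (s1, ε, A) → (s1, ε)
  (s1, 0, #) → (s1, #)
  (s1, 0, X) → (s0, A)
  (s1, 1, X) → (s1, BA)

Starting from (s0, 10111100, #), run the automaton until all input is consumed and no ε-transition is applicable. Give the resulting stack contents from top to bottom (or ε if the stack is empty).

B#

(s0, 10111100, #)
  read 1, top #: go to s0, push B# → (s0, 0111100, B#)
  read 0, top B: go to s0, push B → (s0, 111100, B#)
  read 1, top B: go to s0, push ε → (s0, 11100, #)
  read 1, top #: go to s0, push B# → (s0, 1100, B#)
  read 1, top B: go to s0, push ε → (s0, 100, #)
  read 1, top #: go to s0, push B# → (s0, 00, B#)
  read 0, top B: go to s0, push B → (s0, 0, B#)
  read 0, top B: go to s0, push B → (s0, ε, B#)
All input consumed in state s0 with stack B#.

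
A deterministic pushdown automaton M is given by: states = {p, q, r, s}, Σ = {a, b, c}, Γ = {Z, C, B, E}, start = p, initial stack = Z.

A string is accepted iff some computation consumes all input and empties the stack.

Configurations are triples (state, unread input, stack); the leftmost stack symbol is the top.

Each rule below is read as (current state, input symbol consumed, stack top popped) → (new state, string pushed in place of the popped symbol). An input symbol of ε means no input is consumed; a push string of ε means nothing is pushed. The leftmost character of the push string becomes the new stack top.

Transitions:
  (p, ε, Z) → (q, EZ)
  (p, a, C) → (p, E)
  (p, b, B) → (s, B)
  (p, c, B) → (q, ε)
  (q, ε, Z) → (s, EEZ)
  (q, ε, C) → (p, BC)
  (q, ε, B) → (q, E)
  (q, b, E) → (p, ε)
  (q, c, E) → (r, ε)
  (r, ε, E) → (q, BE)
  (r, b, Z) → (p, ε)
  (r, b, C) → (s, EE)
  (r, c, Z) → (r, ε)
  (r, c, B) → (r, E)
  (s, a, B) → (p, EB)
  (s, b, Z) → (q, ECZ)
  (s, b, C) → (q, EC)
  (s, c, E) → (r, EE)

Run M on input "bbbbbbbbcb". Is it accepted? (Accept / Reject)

(p, bbbbbbbbcb, Z) ⊢ (q, bbbbbbbbcb, EZ) ⊢ (p, bbbbbbbcb, Z) ⊢ (q, bbbbbbbcb, EZ) ⊢ (p, bbbbbbcb, Z) ⊢ (q, bbbbbbcb, EZ) ⊢ (p, bbbbbcb, Z) ⊢ (q, bbbbbcb, EZ) ⊢ (p, bbbbcb, Z) ⊢ (q, bbbbcb, EZ) ⊢ (p, bbbcb, Z) ⊢ (q, bbbcb, EZ) ⊢ (p, bbcb, Z) ⊢ (q, bbcb, EZ) ⊢ (p, bcb, Z) ⊢ (q, bcb, EZ) ⊢ (p, cb, Z) ⊢ (q, cb, EZ) ⊢ (r, b, Z) ⊢ (p, ε, ε)
All input consumed and the stack is empty.

Accept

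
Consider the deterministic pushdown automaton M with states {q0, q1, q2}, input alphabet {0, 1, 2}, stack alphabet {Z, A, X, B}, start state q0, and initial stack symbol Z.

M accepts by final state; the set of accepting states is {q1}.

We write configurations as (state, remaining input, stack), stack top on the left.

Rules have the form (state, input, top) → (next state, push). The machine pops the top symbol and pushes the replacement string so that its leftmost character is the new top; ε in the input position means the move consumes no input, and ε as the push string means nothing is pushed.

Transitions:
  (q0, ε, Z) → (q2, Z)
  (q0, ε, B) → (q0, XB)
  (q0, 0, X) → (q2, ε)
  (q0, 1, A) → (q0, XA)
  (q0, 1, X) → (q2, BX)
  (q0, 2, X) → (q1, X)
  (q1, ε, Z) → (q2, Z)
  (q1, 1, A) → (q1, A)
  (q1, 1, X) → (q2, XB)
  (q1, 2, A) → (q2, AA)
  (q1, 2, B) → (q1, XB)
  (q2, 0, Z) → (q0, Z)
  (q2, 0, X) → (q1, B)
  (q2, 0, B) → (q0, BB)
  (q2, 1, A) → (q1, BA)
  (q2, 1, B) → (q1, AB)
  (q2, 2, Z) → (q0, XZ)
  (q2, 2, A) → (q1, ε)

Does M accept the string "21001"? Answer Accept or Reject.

(q0, 21001, Z) ⊢ (q2, 21001, Z) ⊢ (q0, 1001, XZ) ⊢ (q2, 001, BXZ) ⊢ (q0, 01, BBXZ) ⊢ (q0, 01, XBBXZ) ⊢ (q2, 1, BBXZ) ⊢ (q1, ε, ABBXZ)
All input consumed; state q1 ∈ F.

Accept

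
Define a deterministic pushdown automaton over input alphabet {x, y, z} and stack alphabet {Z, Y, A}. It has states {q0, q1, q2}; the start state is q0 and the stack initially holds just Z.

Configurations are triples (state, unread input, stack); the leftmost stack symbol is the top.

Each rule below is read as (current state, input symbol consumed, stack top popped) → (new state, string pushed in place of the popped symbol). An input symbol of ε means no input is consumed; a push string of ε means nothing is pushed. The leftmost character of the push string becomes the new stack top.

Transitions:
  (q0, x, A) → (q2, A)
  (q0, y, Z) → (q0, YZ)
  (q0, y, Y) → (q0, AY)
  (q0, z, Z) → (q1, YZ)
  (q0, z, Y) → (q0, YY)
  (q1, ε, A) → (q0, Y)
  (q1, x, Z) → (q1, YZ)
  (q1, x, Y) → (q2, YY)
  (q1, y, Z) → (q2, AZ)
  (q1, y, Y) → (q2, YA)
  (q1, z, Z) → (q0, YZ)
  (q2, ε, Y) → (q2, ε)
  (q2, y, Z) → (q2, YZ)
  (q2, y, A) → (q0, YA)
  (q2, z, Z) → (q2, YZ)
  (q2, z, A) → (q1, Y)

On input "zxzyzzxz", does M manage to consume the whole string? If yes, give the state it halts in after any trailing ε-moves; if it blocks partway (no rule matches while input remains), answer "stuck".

(q0, zxzyzzxz, Z)
  read z, top Z: go to q1, push YZ → (q1, xzyzzxz, YZ)
  read x, top Y: go to q2, push YY → (q2, zyzzxz, YYZ)
  ε-move, top Y: go to q2, push ε → (q2, zyzzxz, YZ)
  ε-move, top Y: go to q2, push ε → (q2, zyzzxz, Z)
  read z, top Z: go to q2, push YZ → (q2, yzzxz, YZ)
  ε-move, top Y: go to q2, push ε → (q2, yzzxz, Z)
  read y, top Z: go to q2, push YZ → (q2, zzxz, YZ)
  ε-move, top Y: go to q2, push ε → (q2, zzxz, Z)
  read z, top Z: go to q2, push YZ → (q2, zxz, YZ)
  ε-move, top Y: go to q2, push ε → (q2, zxz, Z)
  read z, top Z: go to q2, push YZ → (q2, xz, YZ)
  ε-move, top Y: go to q2, push ε → (q2, xz, Z)
No transition for (q2, x, top Z); M blocks with input xz remaining.

stuck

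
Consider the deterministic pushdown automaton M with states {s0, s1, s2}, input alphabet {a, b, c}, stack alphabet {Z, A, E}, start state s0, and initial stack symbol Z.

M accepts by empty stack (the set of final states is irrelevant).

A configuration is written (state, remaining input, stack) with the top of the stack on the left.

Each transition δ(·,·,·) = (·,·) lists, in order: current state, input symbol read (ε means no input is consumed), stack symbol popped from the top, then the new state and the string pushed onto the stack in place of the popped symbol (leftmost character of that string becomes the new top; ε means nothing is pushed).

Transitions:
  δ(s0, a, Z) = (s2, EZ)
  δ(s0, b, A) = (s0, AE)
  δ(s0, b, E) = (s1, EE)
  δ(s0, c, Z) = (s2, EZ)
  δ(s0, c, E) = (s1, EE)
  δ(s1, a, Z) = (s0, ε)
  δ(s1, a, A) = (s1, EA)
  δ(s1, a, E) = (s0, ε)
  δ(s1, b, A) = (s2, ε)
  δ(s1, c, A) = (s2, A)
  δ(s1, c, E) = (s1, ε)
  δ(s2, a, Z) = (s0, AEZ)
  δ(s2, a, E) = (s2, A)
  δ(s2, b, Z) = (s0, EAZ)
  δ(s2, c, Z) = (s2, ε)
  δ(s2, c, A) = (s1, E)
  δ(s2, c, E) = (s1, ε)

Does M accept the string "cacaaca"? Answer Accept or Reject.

(s0, cacaaca, Z)
  read c, top Z: go to s2, push EZ → (s2, acaaca, EZ)
  read a, top E: go to s2, push A → (s2, caaca, AZ)
  read c, top A: go to s1, push E → (s1, aaca, EZ)
  read a, top E: go to s0, push ε → (s0, aca, Z)
  read a, top Z: go to s2, push EZ → (s2, ca, EZ)
  read c, top E: go to s1, push ε → (s1, a, Z)
  read a, top Z: go to s0, push ε → (s0, ε, ε)
All input consumed and the stack is empty.

Accept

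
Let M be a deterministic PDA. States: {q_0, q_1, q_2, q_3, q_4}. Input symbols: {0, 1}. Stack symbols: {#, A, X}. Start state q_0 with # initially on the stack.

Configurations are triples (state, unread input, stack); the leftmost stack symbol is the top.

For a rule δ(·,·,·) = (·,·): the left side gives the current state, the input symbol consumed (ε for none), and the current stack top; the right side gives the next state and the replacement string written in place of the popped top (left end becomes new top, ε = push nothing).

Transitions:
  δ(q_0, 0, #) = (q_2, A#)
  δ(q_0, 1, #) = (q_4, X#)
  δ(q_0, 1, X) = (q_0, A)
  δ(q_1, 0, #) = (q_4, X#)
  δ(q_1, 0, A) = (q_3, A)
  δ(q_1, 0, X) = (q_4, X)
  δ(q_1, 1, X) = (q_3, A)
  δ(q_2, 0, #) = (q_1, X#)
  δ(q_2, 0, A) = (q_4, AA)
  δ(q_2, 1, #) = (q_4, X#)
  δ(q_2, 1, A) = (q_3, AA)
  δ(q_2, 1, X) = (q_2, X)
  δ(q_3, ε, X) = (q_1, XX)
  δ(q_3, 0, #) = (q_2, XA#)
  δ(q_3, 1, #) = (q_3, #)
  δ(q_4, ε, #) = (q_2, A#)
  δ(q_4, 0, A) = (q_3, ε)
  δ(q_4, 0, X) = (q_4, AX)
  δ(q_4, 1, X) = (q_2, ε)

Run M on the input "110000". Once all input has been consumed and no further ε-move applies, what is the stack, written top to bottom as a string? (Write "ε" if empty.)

(q_0, 110000, #)
  read 1, top #: go to q_4, push X# → (q_4, 10000, X#)
  read 1, top X: go to q_2, push ε → (q_2, 0000, #)
  read 0, top #: go to q_1, push X# → (q_1, 000, X#)
  read 0, top X: go to q_4, push X → (q_4, 00, X#)
  read 0, top X: go to q_4, push AX → (q_4, 0, AX#)
  read 0, top A: go to q_3, push ε → (q_3, ε, X#)
  ε-move, top X: go to q_1, push XX → (q_1, ε, XX#)
All input consumed in state q_1 with stack XX#.

XX#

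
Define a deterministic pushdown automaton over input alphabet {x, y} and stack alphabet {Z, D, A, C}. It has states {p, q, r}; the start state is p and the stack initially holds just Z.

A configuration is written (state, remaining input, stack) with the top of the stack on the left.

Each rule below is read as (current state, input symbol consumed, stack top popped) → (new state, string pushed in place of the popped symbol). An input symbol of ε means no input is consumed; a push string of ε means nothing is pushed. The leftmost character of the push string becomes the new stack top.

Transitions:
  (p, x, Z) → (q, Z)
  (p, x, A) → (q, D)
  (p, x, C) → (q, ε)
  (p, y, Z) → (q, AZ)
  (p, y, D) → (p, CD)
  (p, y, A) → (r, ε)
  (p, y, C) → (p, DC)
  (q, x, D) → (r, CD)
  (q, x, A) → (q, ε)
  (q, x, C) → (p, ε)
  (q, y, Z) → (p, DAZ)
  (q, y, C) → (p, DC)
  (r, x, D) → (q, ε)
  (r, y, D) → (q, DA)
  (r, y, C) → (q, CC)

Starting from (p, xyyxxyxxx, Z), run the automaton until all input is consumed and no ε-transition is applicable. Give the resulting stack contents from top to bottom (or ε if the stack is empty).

(p, xyyxxyxxx, Z) ⊢ (q, yyxxyxxx, Z) ⊢ (p, yxxyxxx, DAZ) ⊢ (p, xxyxxx, CDAZ) ⊢ (q, xyxxx, DAZ) ⊢ (r, yxxx, CDAZ) ⊢ (q, xxx, CCDAZ) ⊢ (p, xx, CDAZ) ⊢ (q, x, DAZ) ⊢ (r, ε, CDAZ)
All input consumed in state r with stack CDAZ.

CDAZ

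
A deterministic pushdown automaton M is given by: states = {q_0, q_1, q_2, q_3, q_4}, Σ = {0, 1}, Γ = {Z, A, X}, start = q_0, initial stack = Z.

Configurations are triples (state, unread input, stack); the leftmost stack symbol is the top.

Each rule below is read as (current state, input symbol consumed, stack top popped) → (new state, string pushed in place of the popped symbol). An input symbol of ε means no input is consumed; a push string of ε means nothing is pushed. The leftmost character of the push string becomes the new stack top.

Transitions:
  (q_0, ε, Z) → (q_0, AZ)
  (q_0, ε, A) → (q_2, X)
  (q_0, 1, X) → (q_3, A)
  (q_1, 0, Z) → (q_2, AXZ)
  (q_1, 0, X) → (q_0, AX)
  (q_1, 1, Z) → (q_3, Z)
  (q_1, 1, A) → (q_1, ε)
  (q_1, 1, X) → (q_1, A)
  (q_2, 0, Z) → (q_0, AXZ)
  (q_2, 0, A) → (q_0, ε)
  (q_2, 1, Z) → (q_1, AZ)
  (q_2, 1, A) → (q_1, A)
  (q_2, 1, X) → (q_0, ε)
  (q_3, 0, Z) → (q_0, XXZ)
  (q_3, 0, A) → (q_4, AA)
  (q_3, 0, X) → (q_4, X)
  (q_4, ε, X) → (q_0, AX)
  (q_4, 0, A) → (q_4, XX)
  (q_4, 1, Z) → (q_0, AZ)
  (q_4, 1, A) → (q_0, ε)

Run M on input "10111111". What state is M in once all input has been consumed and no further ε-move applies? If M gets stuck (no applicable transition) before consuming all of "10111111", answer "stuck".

stuck

(q_0, 10111111, Z)
  ε-move, top Z: go to q_0, push AZ → (q_0, 10111111, AZ)
  ε-move, top A: go to q_2, push X → (q_2, 10111111, XZ)
  read 1, top X: go to q_0, push ε → (q_0, 0111111, Z)
  ε-move, top Z: go to q_0, push AZ → (q_0, 0111111, AZ)
  ε-move, top A: go to q_2, push X → (q_2, 0111111, XZ)
No transition for (q_2, 0, top X); M blocks with input 0111111 remaining.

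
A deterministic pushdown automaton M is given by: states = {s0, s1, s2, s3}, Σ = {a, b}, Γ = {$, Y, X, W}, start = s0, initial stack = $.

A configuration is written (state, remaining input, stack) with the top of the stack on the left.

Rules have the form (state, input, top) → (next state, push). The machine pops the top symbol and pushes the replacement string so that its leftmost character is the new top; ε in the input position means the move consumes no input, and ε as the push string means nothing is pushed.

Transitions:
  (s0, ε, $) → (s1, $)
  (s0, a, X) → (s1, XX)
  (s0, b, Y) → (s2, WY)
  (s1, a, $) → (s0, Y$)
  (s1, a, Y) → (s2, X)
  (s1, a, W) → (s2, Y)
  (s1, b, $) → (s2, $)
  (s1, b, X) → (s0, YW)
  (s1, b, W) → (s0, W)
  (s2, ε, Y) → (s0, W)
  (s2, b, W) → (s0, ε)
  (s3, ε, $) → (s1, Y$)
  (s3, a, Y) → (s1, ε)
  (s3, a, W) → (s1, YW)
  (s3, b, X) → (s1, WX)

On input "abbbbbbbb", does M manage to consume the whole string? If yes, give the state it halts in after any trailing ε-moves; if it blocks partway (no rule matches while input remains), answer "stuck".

s0

(s0, abbbbbbbb, $)
  ε-move, top $: go to s1, push $ → (s1, abbbbbbbb, $)
  read a, top $: go to s0, push Y$ → (s0, bbbbbbbb, Y$)
  read b, top Y: go to s2, push WY → (s2, bbbbbbb, WY$)
  read b, top W: go to s0, push ε → (s0, bbbbbb, Y$)
  read b, top Y: go to s2, push WY → (s2, bbbbb, WY$)
  read b, top W: go to s0, push ε → (s0, bbbb, Y$)
  read b, top Y: go to s2, push WY → (s2, bbb, WY$)
  read b, top W: go to s0, push ε → (s0, bb, Y$)
  read b, top Y: go to s2, push WY → (s2, b, WY$)
  read b, top W: go to s0, push ε → (s0, ε, Y$)
All input consumed; M is in state s0.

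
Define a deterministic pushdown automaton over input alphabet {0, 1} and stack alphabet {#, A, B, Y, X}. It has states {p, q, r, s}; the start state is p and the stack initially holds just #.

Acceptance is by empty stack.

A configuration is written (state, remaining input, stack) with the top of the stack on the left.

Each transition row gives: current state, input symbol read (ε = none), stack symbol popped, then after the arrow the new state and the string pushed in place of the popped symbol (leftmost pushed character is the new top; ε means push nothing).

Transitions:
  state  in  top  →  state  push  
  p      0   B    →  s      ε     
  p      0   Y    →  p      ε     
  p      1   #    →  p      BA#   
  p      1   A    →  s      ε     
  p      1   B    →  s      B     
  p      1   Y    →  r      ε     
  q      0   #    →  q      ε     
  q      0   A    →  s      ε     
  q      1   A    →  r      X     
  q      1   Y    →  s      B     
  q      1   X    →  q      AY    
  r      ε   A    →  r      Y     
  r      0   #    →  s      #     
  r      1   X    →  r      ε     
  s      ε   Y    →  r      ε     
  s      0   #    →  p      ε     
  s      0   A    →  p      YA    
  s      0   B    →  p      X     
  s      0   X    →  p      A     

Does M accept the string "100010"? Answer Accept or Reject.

Accept

(p, 100010, #) ⊢ (p, 00010, BA#) ⊢ (s, 0010, A#) ⊢ (p, 010, YA#) ⊢ (p, 10, A#) ⊢ (s, 0, #) ⊢ (p, ε, ε)
All input consumed and the stack is empty.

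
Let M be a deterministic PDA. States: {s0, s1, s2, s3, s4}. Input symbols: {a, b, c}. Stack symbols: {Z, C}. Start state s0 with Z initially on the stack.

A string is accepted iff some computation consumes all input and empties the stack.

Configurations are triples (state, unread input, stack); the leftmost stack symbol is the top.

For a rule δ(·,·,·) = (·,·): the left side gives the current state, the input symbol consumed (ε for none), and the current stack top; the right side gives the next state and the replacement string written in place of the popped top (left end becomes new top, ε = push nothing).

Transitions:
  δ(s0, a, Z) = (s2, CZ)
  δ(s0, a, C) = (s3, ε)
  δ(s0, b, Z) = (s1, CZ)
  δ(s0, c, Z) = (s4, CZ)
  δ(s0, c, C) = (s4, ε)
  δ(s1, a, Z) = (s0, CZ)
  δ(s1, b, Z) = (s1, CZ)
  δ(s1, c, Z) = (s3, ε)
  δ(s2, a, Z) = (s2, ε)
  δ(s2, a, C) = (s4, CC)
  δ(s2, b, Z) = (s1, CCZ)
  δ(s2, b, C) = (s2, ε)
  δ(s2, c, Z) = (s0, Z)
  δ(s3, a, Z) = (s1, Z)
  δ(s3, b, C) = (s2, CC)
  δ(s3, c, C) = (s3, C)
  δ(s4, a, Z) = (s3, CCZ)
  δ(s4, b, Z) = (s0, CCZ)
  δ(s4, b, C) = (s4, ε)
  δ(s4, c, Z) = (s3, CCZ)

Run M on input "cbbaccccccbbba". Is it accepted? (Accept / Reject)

(s0, cbbaccccccbbba, Z) ⊢ (s4, bbaccccccbbba, CZ) ⊢ (s4, baccccccbbba, Z) ⊢ (s0, accccccbbba, CCZ) ⊢ (s3, ccccccbbba, CZ) ⊢ (s3, cccccbbba, CZ) ⊢ (s3, ccccbbba, CZ) ⊢ (s3, cccbbba, CZ) ⊢ (s3, ccbbba, CZ) ⊢ (s3, cbbba, CZ) ⊢ (s3, bbba, CZ) ⊢ (s2, bba, CCZ) ⊢ (s2, ba, CZ) ⊢ (s2, a, Z) ⊢ (s2, ε, ε)
All input consumed and the stack is empty.

Accept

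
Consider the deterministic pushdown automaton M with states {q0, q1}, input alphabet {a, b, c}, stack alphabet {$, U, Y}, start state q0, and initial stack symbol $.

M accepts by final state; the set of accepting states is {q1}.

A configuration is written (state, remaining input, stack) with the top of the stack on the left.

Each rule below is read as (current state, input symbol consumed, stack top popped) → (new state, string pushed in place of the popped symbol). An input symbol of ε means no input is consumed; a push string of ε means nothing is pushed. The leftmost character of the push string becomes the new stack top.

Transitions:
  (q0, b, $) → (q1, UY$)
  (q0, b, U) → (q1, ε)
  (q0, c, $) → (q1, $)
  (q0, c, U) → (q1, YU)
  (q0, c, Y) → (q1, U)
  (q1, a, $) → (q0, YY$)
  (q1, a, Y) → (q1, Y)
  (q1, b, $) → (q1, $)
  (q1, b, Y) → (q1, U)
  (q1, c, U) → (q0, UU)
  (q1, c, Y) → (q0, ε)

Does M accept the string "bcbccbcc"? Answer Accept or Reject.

Accept

(q0, bcbccbcc, $) ⊢ (q1, cbccbcc, UY$) ⊢ (q0, bccbcc, UUY$) ⊢ (q1, ccbcc, UY$) ⊢ (q0, cbcc, UUY$) ⊢ (q1, bcc, YUUY$) ⊢ (q1, cc, UUUY$) ⊢ (q0, c, UUUUY$) ⊢ (q1, ε, YUUUUY$)
All input consumed; state q1 ∈ F.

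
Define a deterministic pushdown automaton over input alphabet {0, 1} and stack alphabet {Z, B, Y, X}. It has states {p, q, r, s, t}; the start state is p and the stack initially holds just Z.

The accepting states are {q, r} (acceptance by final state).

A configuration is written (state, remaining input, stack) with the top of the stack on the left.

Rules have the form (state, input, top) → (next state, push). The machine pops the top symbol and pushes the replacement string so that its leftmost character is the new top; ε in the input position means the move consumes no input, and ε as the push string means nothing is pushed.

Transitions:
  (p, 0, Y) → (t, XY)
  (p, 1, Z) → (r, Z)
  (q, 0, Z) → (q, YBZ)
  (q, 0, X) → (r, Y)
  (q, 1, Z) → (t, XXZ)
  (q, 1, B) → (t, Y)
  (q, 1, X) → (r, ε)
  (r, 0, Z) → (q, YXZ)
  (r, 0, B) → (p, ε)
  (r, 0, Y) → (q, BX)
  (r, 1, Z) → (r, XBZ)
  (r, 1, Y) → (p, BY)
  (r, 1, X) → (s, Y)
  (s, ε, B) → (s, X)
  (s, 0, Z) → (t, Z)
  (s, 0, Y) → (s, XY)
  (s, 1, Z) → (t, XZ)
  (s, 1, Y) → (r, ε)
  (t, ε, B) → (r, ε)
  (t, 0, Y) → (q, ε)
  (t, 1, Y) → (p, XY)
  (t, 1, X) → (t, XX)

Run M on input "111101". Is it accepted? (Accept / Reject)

Accept

(p, 111101, Z)
  read 1, top Z: go to r, push Z → (r, 11101, Z)
  read 1, top Z: go to r, push XBZ → (r, 1101, XBZ)
  read 1, top X: go to s, push Y → (s, 101, YBZ)
  read 1, top Y: go to r, push ε → (r, 01, BZ)
  read 0, top B: go to p, push ε → (p, 1, Z)
  read 1, top Z: go to r, push Z → (r, ε, Z)
All input consumed; state r ∈ F.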